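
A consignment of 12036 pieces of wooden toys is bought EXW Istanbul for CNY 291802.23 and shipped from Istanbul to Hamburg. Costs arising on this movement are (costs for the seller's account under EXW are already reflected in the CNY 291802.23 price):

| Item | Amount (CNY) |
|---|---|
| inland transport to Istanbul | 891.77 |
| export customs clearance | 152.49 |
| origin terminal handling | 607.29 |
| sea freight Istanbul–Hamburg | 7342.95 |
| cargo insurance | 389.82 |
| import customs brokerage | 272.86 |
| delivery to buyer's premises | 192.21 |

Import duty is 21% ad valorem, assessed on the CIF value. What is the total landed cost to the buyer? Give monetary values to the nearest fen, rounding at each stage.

Total landed cost: CNY 364900.80

EXW: the seller makes goods available at their premises; the buyer bears all onward costs.
CIF value = EXW price + inland to port + export clearance + origin terminal + freight + insurance = 291802.23 + 891.77 + 152.49 + 607.29 + 7342.95 + 389.82 = 301186.55
Import duty = 301186.55 × 21% = 63249.18
Buyer bears: inland to port 891.77 + export clearance 152.49 + origin terminal 607.29 + freight 7342.95 + insurance 389.82 + brokerage 272.86 + delivery 192.21 + duty 63249.18 = 73098.57
Landed cost = invoice 291802.23 + 73098.57 = 364900.80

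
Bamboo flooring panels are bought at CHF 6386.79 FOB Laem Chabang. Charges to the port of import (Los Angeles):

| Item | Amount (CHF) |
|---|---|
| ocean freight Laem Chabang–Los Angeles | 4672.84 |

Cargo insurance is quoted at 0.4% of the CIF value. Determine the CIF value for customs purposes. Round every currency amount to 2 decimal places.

Let C be the CIF value. C = FOB price + freight + 0.4% × C
C − 0.4% × C = 6386.79 + 4672.84
0.996 × C = 11059.63
C = 11059.63 / 0.996 = 11104.05
Insurance premium = 0.4% × 11104.05 = 44.42

CIF value: CHF 11104.05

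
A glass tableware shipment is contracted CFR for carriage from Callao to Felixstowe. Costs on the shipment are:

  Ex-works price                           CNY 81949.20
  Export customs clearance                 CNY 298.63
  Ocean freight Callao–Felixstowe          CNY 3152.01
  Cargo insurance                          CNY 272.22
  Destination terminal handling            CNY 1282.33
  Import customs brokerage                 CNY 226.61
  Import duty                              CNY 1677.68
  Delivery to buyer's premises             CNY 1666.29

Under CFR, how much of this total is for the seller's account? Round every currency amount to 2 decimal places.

CFR: the seller pays costs through ocean freight to the destination port, but not insurance.
Seller's account: goods 81949.20 + export clearance 298.63 + freight 3152.01 = 85399.84
Buyer's account: insurance 272.22 + destination terminal 1282.33 + brokerage 226.61 + duty 1677.68 + delivery 1666.29 = 5125.13

Seller's account: CNY 85399.84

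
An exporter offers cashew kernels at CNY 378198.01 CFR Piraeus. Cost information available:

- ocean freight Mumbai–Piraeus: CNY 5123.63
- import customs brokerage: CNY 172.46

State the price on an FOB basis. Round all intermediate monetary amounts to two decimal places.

Not relevant to the conversion: brokerage — on the buyer under both terms; not part of either seller's price.
From CFR to FOB, the seller no longer bears: freight.
FOB price = 378198.01 − 5123.63 = 373074.38

FOB price: CNY 373074.38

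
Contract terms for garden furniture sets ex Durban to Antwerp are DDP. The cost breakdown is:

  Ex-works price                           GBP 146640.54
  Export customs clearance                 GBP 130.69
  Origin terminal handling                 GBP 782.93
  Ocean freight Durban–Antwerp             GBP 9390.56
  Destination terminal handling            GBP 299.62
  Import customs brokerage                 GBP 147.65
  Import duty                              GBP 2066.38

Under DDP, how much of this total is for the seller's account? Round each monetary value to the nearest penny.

Seller's account: GBP 159458.37

DDP: the seller bears all costs including import duty.
Seller's account: goods 146640.54 + export clearance 130.69 + origin terminal 782.93 + freight 9390.56 + destination terminal 299.62 + brokerage 147.65 + duty 2066.38 = 159458.37
Buyer's account: 0.00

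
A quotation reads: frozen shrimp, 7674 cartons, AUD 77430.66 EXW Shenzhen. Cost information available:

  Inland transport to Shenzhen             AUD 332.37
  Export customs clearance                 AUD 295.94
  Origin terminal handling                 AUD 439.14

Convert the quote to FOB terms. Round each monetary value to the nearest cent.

FOB price: AUD 78498.11

From EXW to FOB, the seller additionally bears: inland to port, export clearance, origin terminal.
FOB price = 77430.66 + 332.37 + 295.94 + 439.14 = 78498.11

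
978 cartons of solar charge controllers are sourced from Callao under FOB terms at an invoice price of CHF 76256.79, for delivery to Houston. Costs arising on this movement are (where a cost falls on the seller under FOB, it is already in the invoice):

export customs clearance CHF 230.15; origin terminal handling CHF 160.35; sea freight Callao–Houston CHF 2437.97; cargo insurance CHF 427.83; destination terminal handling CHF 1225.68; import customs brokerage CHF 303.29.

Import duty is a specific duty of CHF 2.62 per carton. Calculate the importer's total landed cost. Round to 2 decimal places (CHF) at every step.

FOB: the seller bears costs until goods are on board at the origin port; the buyer bears freight, insurance and all costs thereafter.
Already in the invoice (seller's account under FOB): export clearance, origin terminal — exclude.
CIF value = FOB price + freight + insurance = 76256.79 + 2437.97 + 427.83 = 79122.59
Import duty = 978 × 2.62 = 2562.36
Buyer bears: freight 2437.97 + insurance 427.83 + destination terminal 1225.68 + brokerage 303.29 + duty 2562.36 = 6957.13
Landed cost = invoice 76256.79 + 6957.13 = 83213.92

Total landed cost: CHF 83213.92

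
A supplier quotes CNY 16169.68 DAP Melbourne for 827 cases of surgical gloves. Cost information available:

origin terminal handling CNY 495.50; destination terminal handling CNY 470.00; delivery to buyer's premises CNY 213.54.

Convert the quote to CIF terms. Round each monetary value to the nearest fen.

Not relevant to the conversion: origin terminal — on the seller under both DAP and CIF; already in the DAP price and stays in the CIF price.
From DAP to CIF, the seller no longer bears: destination terminal, delivery.
CIF price = 16169.68 − 470.00 − 213.54 = 15486.14

CIF price: CNY 15486.14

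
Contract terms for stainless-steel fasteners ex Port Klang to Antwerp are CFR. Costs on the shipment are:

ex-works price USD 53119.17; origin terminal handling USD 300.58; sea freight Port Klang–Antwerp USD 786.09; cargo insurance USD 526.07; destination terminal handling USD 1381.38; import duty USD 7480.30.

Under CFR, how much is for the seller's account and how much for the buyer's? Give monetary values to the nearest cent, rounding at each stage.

Seller: USD 54205.84; buyer: USD 9387.75

CFR: the seller pays costs through ocean freight to the destination port, but not insurance.
Seller's account: goods 53119.17 + origin terminal 300.58 + freight 786.09 = 54205.84
Buyer's account: insurance 526.07 + destination terminal 1381.38 + duty 7480.30 = 9387.75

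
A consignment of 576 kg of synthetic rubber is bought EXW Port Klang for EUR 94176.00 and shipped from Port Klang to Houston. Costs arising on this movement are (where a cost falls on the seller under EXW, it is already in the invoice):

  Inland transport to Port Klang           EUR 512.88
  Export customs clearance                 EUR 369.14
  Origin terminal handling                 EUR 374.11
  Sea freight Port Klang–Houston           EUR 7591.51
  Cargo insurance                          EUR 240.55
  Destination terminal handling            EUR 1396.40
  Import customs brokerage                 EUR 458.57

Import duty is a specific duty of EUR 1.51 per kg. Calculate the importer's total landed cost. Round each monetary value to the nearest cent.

Total landed cost: EUR 105988.92

EXW: the seller makes goods available at their premises; the buyer bears all onward costs.
CIF value = EXW price + inland to port + export clearance + origin terminal + freight + insurance = 94176.00 + 512.88 + 369.14 + 374.11 + 7591.51 + 240.55 = 103264.19
Import duty = 576 × 1.51 = 869.76
Buyer bears: inland to port 512.88 + export clearance 369.14 + origin terminal 374.11 + freight 7591.51 + insurance 240.55 + destination terminal 1396.40 + brokerage 458.57 + duty 869.76 = 11812.92
Landed cost = invoice 94176.00 + 11812.92 = 105988.92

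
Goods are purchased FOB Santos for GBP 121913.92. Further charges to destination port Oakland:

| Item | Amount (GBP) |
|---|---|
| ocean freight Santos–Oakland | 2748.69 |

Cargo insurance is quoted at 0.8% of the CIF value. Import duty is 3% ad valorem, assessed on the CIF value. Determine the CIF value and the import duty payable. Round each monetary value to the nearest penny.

CIF value: GBP 125667.95; import duty: GBP 3770.04

Let C be the CIF value. C = FOB price + freight + 0.8% × C
C − 0.8% × C = 121913.92 + 2748.69
0.992 × C = 124662.61
C = 124662.61 / 0.992 = 125667.95
Insurance premium = 0.8% × 125667.95 = 1005.34
Import duty = 125667.95 × 3% = 3770.04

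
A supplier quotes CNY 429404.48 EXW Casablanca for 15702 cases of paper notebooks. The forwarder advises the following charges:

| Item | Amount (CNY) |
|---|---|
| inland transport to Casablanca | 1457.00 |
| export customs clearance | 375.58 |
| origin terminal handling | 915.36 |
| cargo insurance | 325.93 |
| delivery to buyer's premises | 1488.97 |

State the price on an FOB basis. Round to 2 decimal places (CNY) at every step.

FOB price: CNY 432152.42

Not relevant to the conversion: insurance, delivery — on the buyer under both terms; not part of either seller's price.
From EXW to FOB, the seller additionally bears: inland to port, export clearance, origin terminal.
FOB price = 429404.48 + 1457.00 + 375.58 + 915.36 = 432152.42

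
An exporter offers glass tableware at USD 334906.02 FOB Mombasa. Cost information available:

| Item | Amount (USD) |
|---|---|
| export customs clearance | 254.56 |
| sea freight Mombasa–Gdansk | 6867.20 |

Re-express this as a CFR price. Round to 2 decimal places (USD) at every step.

Not relevant to the conversion: export clearance — on the seller under both FOB and CFR; already in the FOB price and stays in the CFR price.
From FOB to CFR, the seller additionally bears: freight.
CFR price = 334906.02 + 6867.20 = 341773.22

CFR price: USD 341773.22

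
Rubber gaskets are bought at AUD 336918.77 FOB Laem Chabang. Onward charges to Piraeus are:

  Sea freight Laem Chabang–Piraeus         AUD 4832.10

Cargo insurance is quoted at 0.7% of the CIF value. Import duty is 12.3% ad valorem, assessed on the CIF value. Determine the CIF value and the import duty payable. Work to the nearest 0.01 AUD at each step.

CIF value: AUD 344159.99; import duty: AUD 42331.68

Let C be the CIF value. C = FOB price + freight + 0.7% × C
C − 0.7% × C = 336918.77 + 4832.10
0.993 × C = 341750.87
C = 341750.87 / 0.993 = 344159.99
Insurance premium = 0.7% × 344159.99 = 2409.12
Import duty = 344159.99 × 12.3% = 42331.68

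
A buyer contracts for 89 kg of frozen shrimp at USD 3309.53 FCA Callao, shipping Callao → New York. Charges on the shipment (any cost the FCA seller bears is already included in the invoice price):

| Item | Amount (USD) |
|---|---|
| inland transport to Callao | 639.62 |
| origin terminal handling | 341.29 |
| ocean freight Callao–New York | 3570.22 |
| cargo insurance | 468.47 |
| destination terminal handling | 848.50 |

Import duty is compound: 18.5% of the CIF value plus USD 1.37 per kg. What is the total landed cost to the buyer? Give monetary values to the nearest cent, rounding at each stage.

Total landed cost: USD 10082.50

FCA: the seller delivers export-cleared goods to the carrier; the buyer bears costs from that point.
Already in the invoice (seller's account under FCA): inland to port — exclude.
CIF value = FCA price + origin terminal + freight + insurance = 3309.53 + 341.29 + 3570.22 + 468.47 = 7689.51
Ad valorem component: 7689.51 × 18.5% = 1422.56
Specific component: 89 × 1.37 = 121.93
Import duty = 1422.56 + 121.93 = 1544.49
Buyer bears: origin terminal 341.29 + freight 3570.22 + insurance 468.47 + destination terminal 848.50 + duty 1544.49 = 6772.97
Landed cost = invoice 3309.53 + 6772.97 = 10082.50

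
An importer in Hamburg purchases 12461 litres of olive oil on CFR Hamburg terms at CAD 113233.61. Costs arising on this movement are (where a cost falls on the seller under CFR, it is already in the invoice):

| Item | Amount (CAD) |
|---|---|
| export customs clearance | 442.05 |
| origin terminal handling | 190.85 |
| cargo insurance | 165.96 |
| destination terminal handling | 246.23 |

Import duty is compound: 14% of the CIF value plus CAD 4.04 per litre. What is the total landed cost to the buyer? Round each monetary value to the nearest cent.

CFR: the seller pays costs through ocean freight to the destination port, but not insurance.
Already in the invoice (seller's account under CFR): export clearance, origin terminal — exclude.
CIF value = CFR price + insurance = 113233.61 + 165.96 = 113399.57
Ad valorem component: 113399.57 × 14% = 15875.94
Specific component: 12461 × 4.04 = 50342.44
Import duty = 15875.94 + 50342.44 = 66218.38
Buyer bears: insurance 165.96 + destination terminal 246.23 + duty 66218.38 = 66630.57
Landed cost = invoice 113233.61 + 66630.57 = 179864.18

Total landed cost: CAD 179864.18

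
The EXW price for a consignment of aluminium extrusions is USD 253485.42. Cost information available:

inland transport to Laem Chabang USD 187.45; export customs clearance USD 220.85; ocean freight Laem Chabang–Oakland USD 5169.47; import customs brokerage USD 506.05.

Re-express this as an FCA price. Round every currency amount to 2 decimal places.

Not relevant to the conversion: freight, brokerage — on the buyer under both terms; not part of either seller's price.
From EXW to FCA, the seller additionally bears: inland to port, export clearance.
FCA price = 253485.42 + 187.45 + 220.85 = 253893.72

FCA price: USD 253893.72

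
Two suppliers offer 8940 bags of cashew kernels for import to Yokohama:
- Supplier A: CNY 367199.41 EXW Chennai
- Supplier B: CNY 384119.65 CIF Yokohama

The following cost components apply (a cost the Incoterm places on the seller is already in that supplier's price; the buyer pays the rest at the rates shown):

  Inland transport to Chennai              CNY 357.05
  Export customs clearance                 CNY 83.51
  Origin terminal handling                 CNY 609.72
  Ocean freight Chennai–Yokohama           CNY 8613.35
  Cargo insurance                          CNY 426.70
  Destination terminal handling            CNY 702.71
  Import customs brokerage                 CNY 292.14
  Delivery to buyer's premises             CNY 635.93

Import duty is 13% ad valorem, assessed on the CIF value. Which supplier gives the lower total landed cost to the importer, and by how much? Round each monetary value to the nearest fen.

Supplier A is cheaper by CNY 7717.79

Supplier A (EXW):
CIF value = EXW price + inland to port + export clearance + origin terminal + freight + insurance = 367199.41 + 357.05 + 83.51 + 609.72 + 8613.35 + 426.70 = 377289.74
Import duty = 377289.74 × 13% = 49047.67
Buyer bears (A): 357.05 + 83.51 + 609.72 + 8613.35 + 426.70 + 702.71 + 292.14 + 635.93 = 11721.11
Landed cost (A) = invoice 367199.41 + 11721.11 + duty 49047.67 = 427968.19
Supplier B (CIF):
The CIF price already equals the CIF value: 384119.65
Import duty = 384119.65 × 13% = 49935.55
Buyer bears (B): 702.71 + 292.14 + 635.93 = 1630.78
Landed cost (B) = invoice 384119.65 + 1630.78 + duty 49935.55 = 435685.98
Difference = |427968.19 − 435685.98| = 7717.79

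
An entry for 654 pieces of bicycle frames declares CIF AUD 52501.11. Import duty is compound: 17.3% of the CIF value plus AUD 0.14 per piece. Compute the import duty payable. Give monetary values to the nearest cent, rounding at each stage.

Ad valorem component: 52501.11 × 17.3% = 9082.69
Specific component: 654 × 0.14 = 91.56
Import duty = 9082.69 + 91.56 = 9174.25

Import duty: AUD 9174.25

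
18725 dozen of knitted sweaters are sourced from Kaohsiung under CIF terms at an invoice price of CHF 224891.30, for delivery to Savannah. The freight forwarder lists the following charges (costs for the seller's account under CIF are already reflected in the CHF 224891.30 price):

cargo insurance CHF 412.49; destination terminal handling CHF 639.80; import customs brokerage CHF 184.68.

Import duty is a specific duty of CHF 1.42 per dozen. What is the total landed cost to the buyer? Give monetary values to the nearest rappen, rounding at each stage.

Total landed cost: CHF 252305.28

CIF: the seller pays costs through ocean freight and marine insurance to the destination port.
Already in the invoice (seller's account under CIF): insurance — exclude.
The CIF price already equals the CIF value: 224891.30
Import duty = 18725 × 1.42 = 26589.50
Buyer bears: destination terminal 639.80 + brokerage 184.68 + duty 26589.50 = 27413.98
Landed cost = invoice 224891.30 + 27413.98 = 252305.28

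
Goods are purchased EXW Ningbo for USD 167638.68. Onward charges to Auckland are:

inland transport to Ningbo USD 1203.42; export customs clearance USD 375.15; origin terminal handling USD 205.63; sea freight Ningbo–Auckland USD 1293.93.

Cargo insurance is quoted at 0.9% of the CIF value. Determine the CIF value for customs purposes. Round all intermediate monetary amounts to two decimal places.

CIF value: USD 172267.21

Let C be the CIF value. C = EXW price + pre-shipment costs + freight + 0.9% × C
C − 0.9% × C = 167638.68 + 1203.42 + 375.15 + 205.63 + 1293.93
0.991 × C = 170716.81
C = 170716.81 / 0.991 = 172267.21
Insurance premium = 0.9% × 172267.21 = 1550.40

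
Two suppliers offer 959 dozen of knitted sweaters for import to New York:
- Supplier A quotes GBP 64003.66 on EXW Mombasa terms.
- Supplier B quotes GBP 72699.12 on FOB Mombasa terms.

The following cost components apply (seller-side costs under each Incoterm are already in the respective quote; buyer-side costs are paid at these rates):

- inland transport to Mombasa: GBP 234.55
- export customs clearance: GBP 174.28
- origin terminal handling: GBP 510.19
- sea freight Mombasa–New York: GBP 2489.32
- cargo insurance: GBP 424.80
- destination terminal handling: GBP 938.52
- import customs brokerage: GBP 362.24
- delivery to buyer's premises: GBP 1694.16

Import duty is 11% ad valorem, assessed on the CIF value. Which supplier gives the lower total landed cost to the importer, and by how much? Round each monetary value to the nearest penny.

Supplier A is cheaper by GBP 8631.85

Supplier A (EXW):
CIF value = EXW price + inland to port + export clearance + origin terminal + freight + insurance = 64003.66 + 234.55 + 174.28 + 510.19 + 2489.32 + 424.80 = 67836.80
Import duty = 67836.80 × 11% = 7462.05
Buyer bears (A): 234.55 + 174.28 + 510.19 + 2489.32 + 424.80 + 938.52 + 362.24 + 1694.16 = 6828.06
Landed cost (A) = invoice 64003.66 + 6828.06 + duty 7462.05 = 78293.77
Supplier B (FOB):
CIF value = FOB price + freight + insurance = 72699.12 + 2489.32 + 424.80 = 75613.24
Import duty = 75613.24 × 11% = 8317.46
Buyer bears (B): 2489.32 + 424.80 + 938.52 + 362.24 + 1694.16 = 5909.04
Landed cost (B) = invoice 72699.12 + 5909.04 + duty 8317.46 = 86925.62
Difference = |78293.77 − 86925.62| = 8631.85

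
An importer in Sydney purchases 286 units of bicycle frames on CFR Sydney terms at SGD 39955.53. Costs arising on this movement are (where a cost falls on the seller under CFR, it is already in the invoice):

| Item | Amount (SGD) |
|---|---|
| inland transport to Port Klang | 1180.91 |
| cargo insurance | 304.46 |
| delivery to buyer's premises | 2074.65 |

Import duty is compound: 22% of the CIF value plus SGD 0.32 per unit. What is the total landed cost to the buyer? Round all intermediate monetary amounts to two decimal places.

Total landed cost: SGD 51283.36

CFR: the seller pays costs through ocean freight to the destination port, but not insurance.
Already in the invoice (seller's account under CFR): inland to port — exclude.
CIF value = CFR price + insurance = 39955.53 + 304.46 = 40259.99
Ad valorem component: 40259.99 × 22% = 8857.20
Specific component: 286 × 0.32 = 91.52
Import duty = 8857.20 + 91.52 = 8948.72
Buyer bears: insurance 304.46 + delivery 2074.65 + duty 8948.72 = 11327.83
Landed cost = invoice 39955.53 + 11327.83 = 51283.36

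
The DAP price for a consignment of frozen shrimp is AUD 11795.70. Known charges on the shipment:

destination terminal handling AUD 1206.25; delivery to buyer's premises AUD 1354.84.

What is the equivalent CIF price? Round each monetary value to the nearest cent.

CIF price: AUD 9234.61

From DAP to CIF, the seller no longer bears: destination terminal, delivery.
CIF price = 11795.70 − 1206.25 − 1354.84 = 9234.61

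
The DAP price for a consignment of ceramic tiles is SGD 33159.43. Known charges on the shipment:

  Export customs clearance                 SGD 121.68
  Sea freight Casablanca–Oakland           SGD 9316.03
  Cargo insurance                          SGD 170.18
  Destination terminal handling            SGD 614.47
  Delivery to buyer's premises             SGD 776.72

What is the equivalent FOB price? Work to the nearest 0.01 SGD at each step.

Not relevant to the conversion: export clearance — on the seller under both DAP and FOB; already in the DAP price and stays in the FOB price.
From DAP to FOB, the seller no longer bears: freight, insurance, destination terminal, delivery.
FOB price = 33159.43 − 9316.03 − 170.18 − 614.47 − 776.72 = 22282.03

FOB price: SGD 22282.03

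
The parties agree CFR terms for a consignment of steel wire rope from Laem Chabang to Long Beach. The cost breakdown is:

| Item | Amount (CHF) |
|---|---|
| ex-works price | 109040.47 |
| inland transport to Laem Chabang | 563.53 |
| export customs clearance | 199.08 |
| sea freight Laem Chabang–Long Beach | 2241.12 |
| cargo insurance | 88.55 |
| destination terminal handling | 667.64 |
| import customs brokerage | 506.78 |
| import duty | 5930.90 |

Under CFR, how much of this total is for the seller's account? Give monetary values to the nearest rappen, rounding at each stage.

CFR: the seller pays costs through ocean freight to the destination port, but not insurance.
Seller's account: goods 109040.47 + inland to port 563.53 + export clearance 199.08 + freight 2241.12 = 112044.20
Buyer's account: insurance 88.55 + destination terminal 667.64 + brokerage 506.78 + duty 5930.90 = 7193.87

Seller's account: CHF 112044.20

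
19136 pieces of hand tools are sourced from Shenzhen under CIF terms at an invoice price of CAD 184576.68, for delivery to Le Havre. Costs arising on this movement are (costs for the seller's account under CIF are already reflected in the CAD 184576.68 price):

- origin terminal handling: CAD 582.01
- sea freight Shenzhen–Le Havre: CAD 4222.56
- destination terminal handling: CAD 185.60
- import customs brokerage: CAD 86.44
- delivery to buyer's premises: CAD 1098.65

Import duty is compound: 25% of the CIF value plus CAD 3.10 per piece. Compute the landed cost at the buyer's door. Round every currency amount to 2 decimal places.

Total landed cost: CAD 291413.14

CIF: the seller pays costs through ocean freight and marine insurance to the destination port.
Already in the invoice (seller's account under CIF): origin terminal, freight — exclude.
The CIF price already equals the CIF value: 184576.68
Ad valorem component: 184576.68 × 25% = 46144.17
Specific component: 19136 × 3.10 = 59321.60
Import duty = 46144.17 + 59321.60 = 105465.77
Buyer bears: destination terminal 185.60 + brokerage 86.44 + delivery 1098.65 + duty 105465.77 = 106836.46
Landed cost = invoice 184576.68 + 106836.46 = 291413.14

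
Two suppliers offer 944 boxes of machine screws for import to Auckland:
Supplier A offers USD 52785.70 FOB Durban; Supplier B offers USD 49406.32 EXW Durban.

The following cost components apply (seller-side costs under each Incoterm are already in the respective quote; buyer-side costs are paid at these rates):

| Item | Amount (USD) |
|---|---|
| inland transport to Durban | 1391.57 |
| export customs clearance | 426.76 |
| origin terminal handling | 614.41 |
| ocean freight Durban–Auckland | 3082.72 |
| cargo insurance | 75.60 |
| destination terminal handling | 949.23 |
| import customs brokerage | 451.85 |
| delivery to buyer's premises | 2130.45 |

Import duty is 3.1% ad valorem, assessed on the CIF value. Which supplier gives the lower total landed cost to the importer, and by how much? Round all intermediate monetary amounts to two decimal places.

Supplier A (FOB):
CIF value = FOB price + freight + insurance = 52785.70 + 3082.72 + 75.60 = 55944.02
Import duty = 55944.02 × 3.1% = 1734.26
Buyer bears (A): 3082.72 + 75.60 + 949.23 + 451.85 + 2130.45 = 6689.85
Landed cost (A) = invoice 52785.70 + 6689.85 + duty 1734.26 = 61209.81
Supplier B (EXW):
CIF value = EXW price + inland to port + export clearance + origin terminal + freight + insurance = 49406.32 + 1391.57 + 426.76 + 614.41 + 3082.72 + 75.60 = 54997.38
Import duty = 54997.38 × 3.1% = 1704.92
Buyer bears (B): 1391.57 + 426.76 + 614.41 + 3082.72 + 75.60 + 949.23 + 451.85 + 2130.45 = 9122.59
Landed cost (B) = invoice 49406.32 + 9122.59 + duty 1704.92 = 60233.83
Difference = |61209.81 − 60233.83| = 975.98

Supplier B is cheaper by USD 975.98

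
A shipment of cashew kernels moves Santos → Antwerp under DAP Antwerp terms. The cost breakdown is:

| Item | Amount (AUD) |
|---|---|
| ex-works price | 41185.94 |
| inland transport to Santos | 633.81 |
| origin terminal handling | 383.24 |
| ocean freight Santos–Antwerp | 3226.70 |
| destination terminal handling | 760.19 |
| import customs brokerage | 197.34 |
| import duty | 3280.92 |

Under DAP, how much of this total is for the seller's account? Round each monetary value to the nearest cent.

Seller's account: AUD 46189.88

DAP: the seller bears all costs to the named destination except import duty and clearance.
Seller's account: goods 41185.94 + inland to port 633.81 + origin terminal 383.24 + freight 3226.70 + destination terminal 760.19 = 46189.88
Buyer's account: brokerage 197.34 + duty 3280.92 = 3478.26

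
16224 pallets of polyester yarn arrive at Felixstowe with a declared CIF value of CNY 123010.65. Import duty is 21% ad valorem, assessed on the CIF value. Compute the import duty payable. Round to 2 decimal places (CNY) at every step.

Import duty = 123010.65 × 21% = 25832.24

Import duty: CNY 25832.24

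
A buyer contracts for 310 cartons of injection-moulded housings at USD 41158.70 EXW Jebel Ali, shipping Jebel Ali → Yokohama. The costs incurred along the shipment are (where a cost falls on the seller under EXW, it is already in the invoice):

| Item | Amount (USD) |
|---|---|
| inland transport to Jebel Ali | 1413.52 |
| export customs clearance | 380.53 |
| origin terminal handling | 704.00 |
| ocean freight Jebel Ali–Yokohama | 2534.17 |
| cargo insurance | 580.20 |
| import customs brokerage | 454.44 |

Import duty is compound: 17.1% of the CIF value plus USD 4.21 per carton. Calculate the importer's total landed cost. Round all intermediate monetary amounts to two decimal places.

Total landed cost: USD 56528.52

EXW: the seller makes goods available at their premises; the buyer bears all onward costs.
CIF value = EXW price + inland to port + export clearance + origin terminal + freight + insurance = 41158.70 + 1413.52 + 380.53 + 704.00 + 2534.17 + 580.20 = 46771.12
Ad valorem component: 46771.12 × 17.1% = 7997.86
Specific component: 310 × 4.21 = 1305.10
Import duty = 7997.86 + 1305.10 = 9302.96
Buyer bears: inland to port 1413.52 + export clearance 380.53 + origin terminal 704.00 + freight 2534.17 + insurance 580.20 + brokerage 454.44 + duty 9302.96 = 15369.82
Landed cost = invoice 41158.70 + 15369.82 = 56528.52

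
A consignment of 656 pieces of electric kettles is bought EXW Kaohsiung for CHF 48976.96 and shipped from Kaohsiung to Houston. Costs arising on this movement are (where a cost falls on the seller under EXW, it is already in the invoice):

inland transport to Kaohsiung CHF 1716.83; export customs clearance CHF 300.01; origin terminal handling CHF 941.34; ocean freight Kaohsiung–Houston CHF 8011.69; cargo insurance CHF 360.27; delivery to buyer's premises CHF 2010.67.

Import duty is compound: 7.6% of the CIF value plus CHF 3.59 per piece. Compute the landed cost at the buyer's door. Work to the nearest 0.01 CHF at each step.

Total landed cost: CHF 69256.15

EXW: the seller makes goods available at their premises; the buyer bears all onward costs.
CIF value = EXW price + inland to port + export clearance + origin terminal + freight + insurance = 48976.96 + 1716.83 + 300.01 + 941.34 + 8011.69 + 360.27 = 60307.10
Ad valorem component: 60307.10 × 7.6% = 4583.34
Specific component: 656 × 3.59 = 2355.04
Import duty = 4583.34 + 2355.04 = 6938.38
Buyer bears: inland to port 1716.83 + export clearance 300.01 + origin terminal 941.34 + freight 8011.69 + insurance 360.27 + delivery 2010.67 + duty 6938.38 = 20279.19
Landed cost = invoice 48976.96 + 20279.19 = 69256.15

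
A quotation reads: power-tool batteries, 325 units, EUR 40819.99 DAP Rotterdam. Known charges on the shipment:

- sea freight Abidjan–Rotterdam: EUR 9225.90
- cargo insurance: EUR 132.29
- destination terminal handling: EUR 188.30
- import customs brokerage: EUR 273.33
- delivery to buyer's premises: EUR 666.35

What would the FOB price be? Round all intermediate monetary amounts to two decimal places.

Not relevant to the conversion: brokerage — on the buyer under both terms; not part of either seller's price.
From DAP to FOB, the seller no longer bears: freight, insurance, destination terminal, delivery.
FOB price = 40819.99 − 9225.90 − 132.29 − 188.30 − 666.35 = 30607.15

FOB price: EUR 30607.15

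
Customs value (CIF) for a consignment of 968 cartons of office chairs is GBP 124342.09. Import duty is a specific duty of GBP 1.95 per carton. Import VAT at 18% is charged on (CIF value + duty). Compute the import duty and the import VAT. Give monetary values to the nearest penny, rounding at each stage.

Import duty = 968 × 1.95 = 1887.60
VAT base = CIF + duty = 124342.09 + 1887.60 = 126229.69
Import VAT = 126229.69 × 18% = 22721.34

Import duty: GBP 1887.60; import VAT: GBP 22721.34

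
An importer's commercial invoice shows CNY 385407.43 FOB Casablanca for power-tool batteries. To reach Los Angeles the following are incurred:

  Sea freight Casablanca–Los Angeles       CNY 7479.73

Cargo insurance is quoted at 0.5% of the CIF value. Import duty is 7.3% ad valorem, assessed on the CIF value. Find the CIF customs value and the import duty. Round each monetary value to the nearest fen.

CIF value: CNY 394861.47; import duty: CNY 28824.89

Let C be the CIF value. C = FOB price + freight + 0.5% × C
C − 0.5% × C = 385407.43 + 7479.73
0.995 × C = 392887.16
C = 392887.16 / 0.995 = 394861.47
Insurance premium = 0.5% × 394861.47 = 1974.31
Import duty = 394861.47 × 7.3% = 28824.89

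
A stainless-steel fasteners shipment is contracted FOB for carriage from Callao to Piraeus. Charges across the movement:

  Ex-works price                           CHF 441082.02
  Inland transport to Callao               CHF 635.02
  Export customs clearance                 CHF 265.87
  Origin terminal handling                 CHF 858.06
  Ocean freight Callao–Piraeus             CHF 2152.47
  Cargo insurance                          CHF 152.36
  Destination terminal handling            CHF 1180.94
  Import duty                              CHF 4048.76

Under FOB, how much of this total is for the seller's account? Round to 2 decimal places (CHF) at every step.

Seller's account: CHF 442840.97

FOB: the seller bears costs until goods are on board at the origin port; the buyer bears freight, insurance and all costs thereafter.
Seller's account: goods 441082.02 + inland to port 635.02 + export clearance 265.87 + origin terminal 858.06 = 442840.97
Buyer's account: freight 2152.47 + insurance 152.36 + destination terminal 1180.94 + duty 4048.76 = 7534.53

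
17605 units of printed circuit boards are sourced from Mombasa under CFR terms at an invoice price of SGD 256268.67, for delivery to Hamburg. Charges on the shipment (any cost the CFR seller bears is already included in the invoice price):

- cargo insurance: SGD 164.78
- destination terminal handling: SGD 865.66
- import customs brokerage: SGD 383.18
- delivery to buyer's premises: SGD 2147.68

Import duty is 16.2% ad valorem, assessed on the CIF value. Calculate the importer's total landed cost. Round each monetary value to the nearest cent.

CFR: the seller pays costs through ocean freight to the destination port, but not insurance.
CIF value = CFR price + insurance = 256268.67 + 164.78 = 256433.45
Import duty = 256433.45 × 16.2% = 41542.22
Buyer bears: insurance 164.78 + destination terminal 865.66 + brokerage 383.18 + delivery 2147.68 + duty 41542.22 = 45103.52
Landed cost = invoice 256268.67 + 45103.52 = 301372.19

Total landed cost: SGD 301372.19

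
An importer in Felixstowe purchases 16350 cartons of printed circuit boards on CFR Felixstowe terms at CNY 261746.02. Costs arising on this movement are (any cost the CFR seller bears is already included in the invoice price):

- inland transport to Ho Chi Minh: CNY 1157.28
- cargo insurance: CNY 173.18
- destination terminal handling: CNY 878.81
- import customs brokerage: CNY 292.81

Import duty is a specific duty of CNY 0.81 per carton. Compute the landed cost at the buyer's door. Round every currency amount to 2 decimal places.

Total landed cost: CNY 276334.32

CFR: the seller pays costs through ocean freight to the destination port, but not insurance.
Already in the invoice (seller's account under CFR): inland to port — exclude.
CIF value = CFR price + insurance = 261746.02 + 173.18 = 261919.20
Import duty = 16350 × 0.81 = 13243.50
Buyer bears: insurance 173.18 + destination terminal 878.81 + brokerage 292.81 + duty 13243.50 = 14588.30
Landed cost = invoice 261746.02 + 14588.30 = 276334.32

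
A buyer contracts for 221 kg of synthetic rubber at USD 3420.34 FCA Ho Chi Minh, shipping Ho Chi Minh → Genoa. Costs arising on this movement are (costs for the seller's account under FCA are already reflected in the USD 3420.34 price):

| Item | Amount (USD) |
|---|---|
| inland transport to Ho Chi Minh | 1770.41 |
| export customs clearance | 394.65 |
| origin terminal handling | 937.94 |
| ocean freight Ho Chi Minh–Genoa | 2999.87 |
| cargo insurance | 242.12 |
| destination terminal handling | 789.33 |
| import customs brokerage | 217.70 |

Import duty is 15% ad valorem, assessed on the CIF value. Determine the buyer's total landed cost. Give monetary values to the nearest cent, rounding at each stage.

Total landed cost: USD 9747.34

FCA: the seller delivers export-cleared goods to the carrier; the buyer bears costs from that point.
Already in the invoice (seller's account under FCA): inland to port, export clearance — exclude.
CIF value = FCA price + origin terminal + freight + insurance = 3420.34 + 937.94 + 2999.87 + 242.12 = 7600.27
Import duty = 7600.27 × 15% = 1140.04
Buyer bears: origin terminal 937.94 + freight 2999.87 + insurance 242.12 + destination terminal 789.33 + brokerage 217.70 + duty 1140.04 = 6327.00
Landed cost = invoice 3420.34 + 6327.00 = 9747.34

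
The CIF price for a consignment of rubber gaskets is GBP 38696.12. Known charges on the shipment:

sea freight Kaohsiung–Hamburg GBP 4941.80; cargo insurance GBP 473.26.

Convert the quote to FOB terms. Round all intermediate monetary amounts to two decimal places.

FOB price: GBP 33281.06

From CIF to FOB, the seller no longer bears: freight, insurance.
FOB price = 38696.12 − 4941.80 − 473.26 = 33281.06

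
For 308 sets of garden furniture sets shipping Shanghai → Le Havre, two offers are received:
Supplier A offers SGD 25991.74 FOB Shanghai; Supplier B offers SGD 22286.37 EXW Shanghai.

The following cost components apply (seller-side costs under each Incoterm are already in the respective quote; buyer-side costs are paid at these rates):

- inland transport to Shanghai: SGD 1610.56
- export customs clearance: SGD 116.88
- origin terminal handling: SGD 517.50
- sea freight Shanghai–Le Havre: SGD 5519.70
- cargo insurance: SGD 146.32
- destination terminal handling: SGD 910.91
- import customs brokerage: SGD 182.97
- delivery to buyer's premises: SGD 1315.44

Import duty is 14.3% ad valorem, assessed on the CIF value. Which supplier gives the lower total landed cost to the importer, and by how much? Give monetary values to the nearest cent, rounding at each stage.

Supplier B is cheaper by SGD 1669.27

Supplier A (FOB):
CIF value = FOB price + freight + insurance = 25991.74 + 5519.70 + 146.32 = 31657.76
Import duty = 31657.76 × 14.3% = 4527.06
Buyer bears (A): 5519.70 + 146.32 + 910.91 + 182.97 + 1315.44 = 8075.34
Landed cost (A) = invoice 25991.74 + 8075.34 + duty 4527.06 = 38594.14
Supplier B (EXW):
CIF value = EXW price + inland to port + export clearance + origin terminal + freight + insurance = 22286.37 + 1610.56 + 116.88 + 517.50 + 5519.70 + 146.32 = 30197.33
Import duty = 30197.33 × 14.3% = 4318.22
Buyer bears (B): 1610.56 + 116.88 + 517.50 + 5519.70 + 146.32 + 910.91 + 182.97 + 1315.44 = 10320.28
Landed cost (B) = invoice 22286.37 + 10320.28 + duty 4318.22 = 36924.87
Difference = |38594.14 − 36924.87| = 1669.27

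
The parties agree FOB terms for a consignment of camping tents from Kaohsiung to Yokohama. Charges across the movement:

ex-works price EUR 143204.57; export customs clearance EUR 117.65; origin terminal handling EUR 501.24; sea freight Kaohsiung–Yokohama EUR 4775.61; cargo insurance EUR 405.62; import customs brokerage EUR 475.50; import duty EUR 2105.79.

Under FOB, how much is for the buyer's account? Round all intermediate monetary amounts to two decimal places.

Buyer's account: EUR 7762.52

FOB: the seller bears costs until goods are on board at the origin port; the buyer bears freight, insurance and all costs thereafter.
Seller's account: goods 143204.57 + export clearance 117.65 + origin terminal 501.24 = 143823.46
Buyer's account: freight 4775.61 + insurance 405.62 + brokerage 475.50 + duty 2105.79 = 7762.52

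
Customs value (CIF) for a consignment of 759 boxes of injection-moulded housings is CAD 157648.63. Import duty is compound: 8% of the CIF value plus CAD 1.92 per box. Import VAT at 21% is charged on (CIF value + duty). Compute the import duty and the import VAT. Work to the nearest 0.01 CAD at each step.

Ad valorem component: 157648.63 × 8% = 12611.89
Specific component: 759 × 1.92 = 1457.28
Import duty = 12611.89 + 1457.28 = 14069.17
VAT base = CIF + duty = 157648.63 + 14069.17 = 171717.80
Import VAT = 171717.80 × 21% = 36060.74

Import duty: CAD 14069.17; import VAT: CAD 36060.74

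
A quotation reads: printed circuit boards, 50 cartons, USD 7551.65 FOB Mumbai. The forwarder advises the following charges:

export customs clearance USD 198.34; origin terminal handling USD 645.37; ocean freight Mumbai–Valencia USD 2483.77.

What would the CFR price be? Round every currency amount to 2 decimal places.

Not relevant to the conversion: origin terminal, export clearance — on the seller under both FOB and CFR; already in the FOB price and stays in the CFR price.
From FOB to CFR, the seller additionally bears: freight.
CFR price = 7551.65 + 2483.77 = 10035.42

CFR price: USD 10035.42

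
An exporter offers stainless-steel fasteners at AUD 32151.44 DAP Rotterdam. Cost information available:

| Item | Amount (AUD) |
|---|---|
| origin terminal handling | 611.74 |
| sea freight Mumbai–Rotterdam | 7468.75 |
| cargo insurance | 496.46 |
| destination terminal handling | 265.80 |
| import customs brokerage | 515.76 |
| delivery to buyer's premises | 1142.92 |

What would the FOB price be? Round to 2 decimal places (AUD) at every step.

Not relevant to the conversion: origin terminal — on the seller under both DAP and FOB; already in the DAP price and stays in the FOB price. brokerage — on the buyer under both terms; not part of either seller's price.
From DAP to FOB, the seller no longer bears: freight, insurance, destination terminal, delivery.
FOB price = 32151.44 − 7468.75 − 496.46 − 265.80 − 1142.92 = 22777.51

FOB price: AUD 22777.51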